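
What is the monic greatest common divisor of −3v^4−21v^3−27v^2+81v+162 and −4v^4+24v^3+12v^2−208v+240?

v^2+v−6

Euclidean algorithm in ℚ[v]:
  −3v^4−21v^3−27v^2+81v+162 = (3/4)(−4v^4+24v^3+12v^2−208v+240) + (−39v^3−36v^2+237v−18)
  −4v^4+24v^3+12v^2−208v+240 = ((4/39)v−120/169)(−39v^3−36v^2+237v−18) + (−(6400/169)v^2−(6400/169)v+38400/169)
  −39v^3−36v^2+237v−18 = ((6591/6400)v−507/6400)(−(6400/169)v^2−(6400/169)v+38400/169) + (0)
Last nonzero remainder: −(6400/169)v^2−(6400/169)v+38400/169. Dividing through by −6400/169 gives the monic gcd v^2+v−6.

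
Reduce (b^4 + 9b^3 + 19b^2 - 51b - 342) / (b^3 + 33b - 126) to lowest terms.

(b^3 + 12b^2 + 55b + 114)/(b^2 + 3b + 42)

Euclidean algorithm in ℚ[b]:
  b^4 + 9b^3 + 19b^2 - 51b - 342 = (b + 9)(b^3 + 33b - 126) + (-14b^2 - 222b + 792)
  b^3 + 33b - 126 = (-(1/14)b + 111/98)(-14b^2 - 222b + 792) + ((16710/49)b - 50130/49)
  -14b^2 - 222b + 792 = (-(343/8355)b - 2156/2785)((16710/49)b - 50130/49) + (0)
Last nonzero remainder: (16710/49)b - 50130/49. Dividing through by 16710/49 gives the monic gcd b - 3.
Cancel b - 3 from numerator and denominator to get the reduced form.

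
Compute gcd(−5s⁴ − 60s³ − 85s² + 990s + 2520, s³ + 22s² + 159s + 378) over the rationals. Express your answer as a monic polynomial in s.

s² + 13s + 42

Repeated division with remainder:
  −5s⁴ − 60s³ − 85s² + 990s + 2520 = (−5s + 50)(s³ + 22s² + 159s + 378) + (−390s² − 5070s − 16380)
  s³ + 22s² + 159s + 378 = (−(1/390)s − 3/130)(−390s² − 5070s − 16380) + (0)
Last nonzero remainder: −390s² − 5070s − 16380. Dividing through by −390 gives the monic gcd s² + 13s + 42.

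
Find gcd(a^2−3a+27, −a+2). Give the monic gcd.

1

Euclidean algorithm in ℚ[a]:
  a^2−3a+27 = (−a+1)(−a+2) + (25)
  −a+2 = (−(1/25)a+2/25)(25) + (0)
The last nonzero remainder is the constant 25, so the polynomials are coprime and gcd = 1.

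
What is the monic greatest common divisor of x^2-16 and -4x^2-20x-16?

x+4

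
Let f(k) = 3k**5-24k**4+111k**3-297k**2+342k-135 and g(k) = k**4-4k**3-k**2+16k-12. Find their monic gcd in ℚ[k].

k**2-4k+3

Apply the Euclidean algorithm:
  3k**5-24k**4+111k**3-297k**2+342k-135 = (3k-12)(k**4-4k**3-k**2+16k-12) + (66k**3-357k**2+570k-279)
  k**4-4k**3-k**2+16k-12 = ((1/66)k+31/1452)(66k**3-357k**2+570k-279) + (-(975/484)k**2+(975/121)k-2925/484)
  66k**3-357k**2+570k-279 = (-(10648/325)k+15004/325)(-(975/484)k**2+(975/121)k-2925/484) + (0)
Last nonzero remainder: -(975/484)k**2+(975/121)k-2925/484. Dividing through by -975/484 gives the monic gcd k**2-4k+3.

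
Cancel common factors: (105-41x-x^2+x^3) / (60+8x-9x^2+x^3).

(-21+4x+x^2)/(-12-4x+x^2)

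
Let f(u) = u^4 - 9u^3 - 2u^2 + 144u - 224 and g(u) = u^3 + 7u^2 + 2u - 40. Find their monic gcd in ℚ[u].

Euclidean algorithm in ℚ[u]:
  u^4 - 9u^3 - 2u^2 + 144u - 224 = (u - 16)(u^3 + 7u^2 + 2u - 40) + (108u^2 + 216u - 864)
  u^3 + 7u^2 + 2u - 40 = ((1/108)u + 5/108)(108u^2 + 216u - 864) + (0)
Last nonzero remainder: 108u^2 + 216u - 864. Dividing through by 108 gives the monic gcd u^2 + 2u - 8.

u^2 + 2u - 8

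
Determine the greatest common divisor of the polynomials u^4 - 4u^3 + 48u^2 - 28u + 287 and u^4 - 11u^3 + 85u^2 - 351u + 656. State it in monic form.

Euclidean algorithm in ℚ[u]:
  u^4 - 4u^3 + 48u^2 - 28u + 287 = (u^4 - 11u^3 + 85u^2 - 351u + 656) + (7u^3 - 37u^2 + 323u - 369)
  u^4 - 11u^3 + 85u^2 - 351u + 656 = ((1/7)u - 40/49)(7u^3 - 37u^2 + 323u - 369) + ((424/49)u^2 - (1696/49)u + 17384/49)
  7u^3 - 37u^2 + 323u - 369 = ((343/424)u - 441/424)((424/49)u^2 - (1696/49)u + 17384/49) + (0)
Last nonzero remainder: (424/49)u^2 - (1696/49)u + 17384/49. Dividing through by 424/49 gives the monic gcd u^2 - 4u + 41.

u^2 - 4u + 41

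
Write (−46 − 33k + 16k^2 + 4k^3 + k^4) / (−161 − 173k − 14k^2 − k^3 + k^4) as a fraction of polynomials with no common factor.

Euclidean algorithm in ℚ[k]:
  k^4 + 4k^3 + 16k^2 − 33k − 46 = (k^4 − k^3 − 14k^2 − 173k − 161) + (5k^3 + 30k^2 + 140k + 115)
  k^4 − k^3 − 14k^2 − 173k − 161 = ((1/5)k − 7/5)(5k^3 + 30k^2 + 140k + 115) + (0)
Last nonzero remainder: 5k^3 + 30k^2 + 140k + 115. Dividing through by 5 gives the monic gcd k^3 + 6k^2 + 28k + 23.
Cancel k^3 + 6k^2 + 28k + 23 from numerator and denominator to get the reduced form.

(−2 + k)/(−7 + k)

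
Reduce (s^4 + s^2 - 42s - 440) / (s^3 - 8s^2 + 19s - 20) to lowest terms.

(s^3 + 5s^2 + 26s + 88)/(s^2 - 3s + 4)

By polynomial division,
  s^4 + s^2 - 42s - 440 = (s + 8)(s^3 - 8s^2 + 19s - 20) + (46s^2 - 174s - 280)
  s^3 - 8s^2 + 19s - 20 = ((1/46)s - 97/1058)(46s^2 - 174s - 280) + ((4832/529)s - 24160/529)
  46s^2 - 174s - 280 = ((12167/2416)s + 3703/604)((4832/529)s - 24160/529) + (0)
Last nonzero remainder: (4832/529)s - 24160/529. Dividing through by 4832/529 gives the monic gcd s - 5.
Cancel s - 5 from numerator and denominator to get the reduced form.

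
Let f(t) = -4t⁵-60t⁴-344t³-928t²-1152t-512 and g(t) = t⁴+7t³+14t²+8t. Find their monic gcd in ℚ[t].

By polynomial division,
  -4t⁵-60t⁴-344t³-928t²-1152t-512 = (-4t-32)(t⁴+7t³+14t²+8t) + (-64t³-448t²-896t-512)
  t⁴+7t³+14t²+8t = (-(1/64)t)(-64t³-448t²-896t-512) + (0)
Last nonzero remainder: -64t³-448t²-896t-512. Dividing through by -64 gives the monic gcd t³+7t²+14t+8.

t³+7t²+14t+8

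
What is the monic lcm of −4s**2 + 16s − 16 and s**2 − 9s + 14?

By polynomial division,
  −4s**2 + 16s − 16 = (−4)(s**2 − 9s + 14) + (−20s + 40)
  s**2 − 9s + 14 = (−(1/20)s + 7/20)(−20s + 40) + (0)
Last nonzero remainder: −20s + 40. Dividing through by −20 gives the monic gcd s − 2.
Then lcm(f, g) = f·g / gcd(f, g); expanding and making the result monic gives the answer.

s**3 − 11s**2 + 32s − 28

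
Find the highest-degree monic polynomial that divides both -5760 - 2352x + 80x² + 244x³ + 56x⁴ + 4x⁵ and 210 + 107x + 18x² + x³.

30 + 11x + x²

Apply the Euclidean algorithm:
  4x⁵ + 56x⁴ + 244x³ + 80x² - 2352x - 5760 = (4x² - 16x + 104)(x³ + 18x² + 107x + 210) + (-920x² - 10120x - 27600)
  x³ + 18x² + 107x + 210 = (-(1/920)x - 7/920)(-920x² - 10120x - 27600) + (0)
Last nonzero remainder: -920x² - 10120x - 27600. Dividing through by -920 gives the monic gcd x² + 11x + 30.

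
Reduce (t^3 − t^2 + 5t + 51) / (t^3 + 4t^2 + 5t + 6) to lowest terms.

(t^2 − 4t + 17)/(t^2 + t + 2)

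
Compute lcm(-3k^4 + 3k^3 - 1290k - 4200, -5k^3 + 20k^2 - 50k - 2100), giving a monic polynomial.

k^5 + 5k^4 - 6k^3 + 430k^2 + 3980k + 8400

By polynomial division,
  -3k^4 + 3k^3 - 1290k - 4200 = ((3/5)k + 9/5)(-5k^3 + 20k^2 - 50k - 2100) + (-6k^2 + 60k - 420)
  -5k^3 + 20k^2 - 50k - 2100 = ((5/6)k + 5)(-6k^2 + 60k - 420) + (0)
Last nonzero remainder: -6k^2 + 60k - 420. Dividing through by -6 gives the monic gcd k^2 - 10k + 70.
Then lcm(f, g) = f·g / gcd(f, g); expanding and making the result monic gives the answer.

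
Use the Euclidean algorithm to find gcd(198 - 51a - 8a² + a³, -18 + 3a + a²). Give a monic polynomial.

-18 + 3a + a²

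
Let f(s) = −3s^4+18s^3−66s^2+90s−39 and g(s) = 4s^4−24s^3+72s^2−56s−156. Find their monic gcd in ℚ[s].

Apply the Euclidean algorithm:
  −3s^4+18s^3−66s^2+90s−39 = (−3/4)(4s^4−24s^3+72s^2−56s−156) + (−12s^2+48s−156)
  4s^4−24s^3+72s^2−56s−156 = (−(1/3)s^2+(2/3)s+1)(−12s^2+48s−156) + (0)
Last nonzero remainder: −12s^2+48s−156. Dividing through by −12 gives the monic gcd s^2−4s+13.

s^2−4s+13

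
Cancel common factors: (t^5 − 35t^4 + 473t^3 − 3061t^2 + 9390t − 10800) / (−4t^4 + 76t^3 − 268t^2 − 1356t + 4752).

(−t^3 + 23t^2 − 170t + 400)/(4t^2 − 28t − 176)

Euclidean algorithm in ℚ[t]:
  t^5 − 35t^4 + 473t^3 − 3061t^2 + 9390t − 10800 = (−(1/4)t + 4)(−4t^4 + 76t^3 − 268t^2 − 1356t + 4752) + (102t^3 − 2328t^2 + 16002t − 29808)
  −4t^4 + 76t^3 − 268t^2 − 1356t + 4752 = (−(2/51)t − 130/867)(102t^3 − 2328t^2 + 16002t − 29808) + ((3024/289)t^2 − (36288/289)t + 81648/289)
  102t^3 − 2328t^2 + 16002t − 29808 = ((4913/504)t − 6647/63)((3024/289)t^2 − (36288/289)t + 81648/289) + (0)
Last nonzero remainder: (3024/289)t^2 − (36288/289)t + 81648/289. Dividing through by 3024/289 gives the monic gcd t^2 − 12t + 27.
Cancel t^2 − 12t + 27 from numerator and denominator to get the reduced form.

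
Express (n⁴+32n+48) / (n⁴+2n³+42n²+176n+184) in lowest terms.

(n²-4n+12)/(n²-2n+46)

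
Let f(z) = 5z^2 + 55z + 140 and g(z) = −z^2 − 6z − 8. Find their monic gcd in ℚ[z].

Euclidean algorithm in ℚ[z]:
  5z^2 + 55z + 140 = (−5)(−z^2 − 6z − 8) + (25z + 100)
  −z^2 − 6z − 8 = (−(1/25)z − 2/25)(25z + 100) + (0)
Last nonzero remainder: 25z + 100. Dividing through by 25 gives the monic gcd z + 4.

z + 4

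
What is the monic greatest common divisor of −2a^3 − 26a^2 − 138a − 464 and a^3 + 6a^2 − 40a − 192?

Repeated division with remainder:
  −2a^3 − 26a^2 − 138a − 464 = (−2)(a^3 + 6a^2 − 40a − 192) + (−14a^2 − 218a − 848)
  a^3 + 6a^2 − 40a − 192 = (−(1/14)a + 67/98)(−14a^2 − 218a − 848) + ((2375/49)a + 19000/49)
  −14a^2 − 218a − 848 = (−(686/2375)a − 5194/2375)((2375/49)a + 19000/49) + (0)
Last nonzero remainder: (2375/49)a + 19000/49. Dividing through by 2375/49 gives the monic gcd a + 8.

a + 8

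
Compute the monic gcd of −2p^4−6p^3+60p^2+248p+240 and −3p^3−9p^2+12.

Apply the Euclidean algorithm:
  −2p^4−6p^3+60p^2+248p+240 = ((2/3)p)(−3p^3−9p^2+12) + (60p^2+240p+240)
  −3p^3−9p^2+12 = (−(1/20)p+1/20)(60p^2+240p+240) + (0)
Last nonzero remainder: 60p^2+240p+240. Dividing through by 60 gives the monic gcd p^2+4p+4.

p^2+4p+4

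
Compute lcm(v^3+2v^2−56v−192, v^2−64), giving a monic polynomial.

v^4+10v^3−40v^2−640v−1536

Apply the Euclidean algorithm:
  v^3+2v^2−56v−192 = (v+2)(v^2−64) + (8v−64)
  v^2−64 = ((1/8)v+1)(8v−64) + (0)
Last nonzero remainder: 8v−64. Dividing through by 8 gives the monic gcd v−8.
Then lcm(f, g) = f·g / gcd(f, g); expanding and making the result monic gives the answer.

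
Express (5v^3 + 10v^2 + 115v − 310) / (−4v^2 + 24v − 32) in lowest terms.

Apply the Euclidean algorithm:
  5v^3 + 10v^2 + 115v − 310 = (−(5/4)v − 10)(−4v^2 + 24v − 32) + (315v − 630)
  −4v^2 + 24v − 32 = (−(4/315)v + 16/315)(315v − 630) + (0)
Last nonzero remainder: 315v − 630. Dividing through by 315 gives the monic gcd v − 2.
Cancel v − 2 from numerator and denominator to get the reduced form.

(−5v^2 − 20v − 155)/(4v − 16)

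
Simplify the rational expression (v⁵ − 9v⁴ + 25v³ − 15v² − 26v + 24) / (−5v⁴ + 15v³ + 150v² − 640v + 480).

(−v³ + 4v² − v − 6)/(5v² + 10v − 120)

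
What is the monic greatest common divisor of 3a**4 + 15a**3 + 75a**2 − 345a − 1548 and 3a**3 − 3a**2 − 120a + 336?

Repeated division with remainder:
  3a**4 + 15a**3 + 75a**2 − 345a − 1548 = (a + 6)(3a**3 − 3a**2 − 120a + 336) + (213a**2 + 39a − 3564)
  3a**3 − 3a**2 − 120a + 336 = ((1/71)a − 84/5041)(213a**2 + 39a − 3564) + (−(348600/5041)a + 1394400/5041)
  213a**2 + 39a − 3564 = (−(357911/116200)a − 1497177/116200)(−(348600/5041)a + 1394400/5041) + (0)
Last nonzero remainder: −(348600/5041)a + 1394400/5041. Dividing through by −348600/5041 gives the monic gcd a − 4.

a − 4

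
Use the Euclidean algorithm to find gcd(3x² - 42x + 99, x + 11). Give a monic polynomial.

1

Euclidean algorithm in ℚ[x]:
  3x² - 42x + 99 = (3x - 75)(x + 11) + (924)
  x + 11 = ((1/924)x + 1/84)(924) + (0)
The last nonzero remainder is the constant 924, so the polynomials are coprime and gcd = 1.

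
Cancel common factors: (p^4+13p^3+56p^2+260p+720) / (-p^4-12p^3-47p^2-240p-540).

(-p-4)/(p+3)

By polynomial division,
  p^4+13p^3+56p^2+260p+720 = (-1)(-p^4-12p^3-47p^2-240p-540) + (p^3+9p^2+20p+180)
  -p^4-12p^3-47p^2-240p-540 = (-p-3)(p^3+9p^2+20p+180) + (0)
The last nonzero remainder p^3+9p^2+20p+180 is already monic.
Cancel p^3+9p^2+20p+180 from numerator and denominator to get the reduced form.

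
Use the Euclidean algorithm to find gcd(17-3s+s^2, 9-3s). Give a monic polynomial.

Repeated division with remainder:
  s^2-3s+17 = (-(1/3)s)(-3s+9) + (17)
  -3s+9 = (-(3/17)s+9/17)(17) + (0)
The last nonzero remainder is the constant 17, so the polynomials are coprime and gcd = 1.

1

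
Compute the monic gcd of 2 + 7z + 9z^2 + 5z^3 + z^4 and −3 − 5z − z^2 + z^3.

Repeated division with remainder:
  z^4 + 5z^3 + 9z^2 + 7z + 2 = (z + 6)(z^3 − z^2 − 5z − 3) + (20z^2 + 40z + 20)
  z^3 − z^2 − 5z − 3 = ((1/20)z − 3/20)(20z^2 + 40z + 20) + (0)
Last nonzero remainder: 20z^2 + 40z + 20. Dividing through by 20 gives the monic gcd z^2 + 2z + 1.

1 + 2z + z^2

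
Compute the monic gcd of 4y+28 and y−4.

Apply the Euclidean algorithm:
  4y+28 = (4)(y−4) + (44)
  y−4 = ((1/44)y−1/11)(44) + (0)
The last nonzero remainder is the constant 44, so the polynomials are coprime and gcd = 1.

1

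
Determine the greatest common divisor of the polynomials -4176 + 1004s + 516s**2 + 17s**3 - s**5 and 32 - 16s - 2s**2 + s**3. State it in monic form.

-8 + 2s + s**2

Apply the Euclidean algorithm:
  -s**5 + 17s**3 + 516s**2 + 1004s - 4176 = (-s**2 - 2s - 3)(s**3 - 2s**2 - 16s + 32) + (510s**2 + 1020s - 4080)
  s**3 - 2s**2 - 16s + 32 = ((1/510)s - 2/255)(510s**2 + 1020s - 4080) + (0)
Last nonzero remainder: 510s**2 + 1020s - 4080. Dividing through by 510 gives the monic gcd s**2 + 2s - 8.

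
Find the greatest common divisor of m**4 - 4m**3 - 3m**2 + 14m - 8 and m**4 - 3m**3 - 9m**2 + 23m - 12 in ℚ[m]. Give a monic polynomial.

Repeated division with remainder:
  m**4 - 4m**3 - 3m**2 + 14m - 8 = (m**4 - 3m**3 - 9m**2 + 23m - 12) + (-m**3 + 6m**2 - 9m + 4)
  m**4 - 3m**3 - 9m**2 + 23m - 12 = (-m - 3)(-m**3 + 6m**2 - 9m + 4) + (0)
Last nonzero remainder: -m**3 + 6m**2 - 9m + 4. Dividing through by -1 gives the monic gcd m**3 - 6m**2 + 9m - 4.

m**3 - 6m**2 + 9m - 4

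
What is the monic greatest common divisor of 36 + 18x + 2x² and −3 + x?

1

Apply the Euclidean algorithm:
  2x² + 18x + 36 = (2x + 24)(x − 3) + (108)
  x − 3 = ((1/108)x − 1/36)(108) + (0)
The last nonzero remainder is the constant 108, so the polynomials are coprime and gcd = 1.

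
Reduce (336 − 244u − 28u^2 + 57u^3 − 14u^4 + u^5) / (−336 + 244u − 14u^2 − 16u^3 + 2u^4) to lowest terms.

Apply the Euclidean algorithm:
  u^5 − 14u^4 + 57u^3 − 28u^2 − 244u + 336 = ((1/2)u − 3)(2u^4 − 16u^3 − 14u^2 + 244u − 336) + (16u^3 − 192u^2 + 656u − 672)
  2u^4 − 16u^3 − 14u^2 + 244u − 336 = ((1/8)u + 1/2)(16u^3 − 192u^2 + 656u − 672) + (0)
Last nonzero remainder: 16u^3 − 192u^2 + 656u − 672. Dividing through by 16 gives the monic gcd u^3 − 12u^2 + 41u − 42.
Cancel u^3 − 12u^2 + 41u − 42 from numerator and denominator to get the reduced form.

(−8 − 2u + u^2)/(8 + 2u)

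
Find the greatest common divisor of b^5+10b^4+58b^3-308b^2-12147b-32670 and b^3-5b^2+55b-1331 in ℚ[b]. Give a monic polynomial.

By polynomial division,
  b^5+10b^4+58b^3-308b^2-12147b-32670 = (b^2+15b+78)(b^3-5b^2+55b-1331) + (588b^2+3528b+71148)
  b^3-5b^2+55b-1331 = ((1/588)b-11/588)(588b^2+3528b+71148) + (0)
Last nonzero remainder: 588b^2+3528b+71148. Dividing through by 588 gives the monic gcd b^2+6b+121.

b^2+6b+121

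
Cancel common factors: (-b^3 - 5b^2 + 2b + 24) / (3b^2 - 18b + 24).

(-b^2 - 7b - 12)/(3b - 12)

By polynomial division,
  -b^3 - 5b^2 + 2b + 24 = (-(1/3)b - 11/3)(3b^2 - 18b + 24) + (-56b + 112)
  3b^2 - 18b + 24 = (-(3/56)b + 3/14)(-56b + 112) + (0)
Last nonzero remainder: -56b + 112. Dividing through by -56 gives the monic gcd b - 2.
Cancel b - 2 from numerator and denominator to get the reduced form.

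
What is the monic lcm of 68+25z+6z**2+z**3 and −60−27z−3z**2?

Euclidean algorithm in ℚ[z]:
  z**3+6z**2+25z+68 = (−(1/3)z+1)(−3z**2−27z−60) + (32z+128)
  −3z**2−27z−60 = (−(3/32)z−15/32)(32z+128) + (0)
Last nonzero remainder: 32z+128. Dividing through by 32 gives the monic gcd z+4.
Then lcm(f, g) = f·g / gcd(f, g); expanding and making the result monic gives the answer.

340+193z+55z**2+11z**3+z**4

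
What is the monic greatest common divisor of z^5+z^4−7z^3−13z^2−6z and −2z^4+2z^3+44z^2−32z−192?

z^2−z−6

By polynomial division,
  z^5+z^4−7z^3−13z^2−6z = (−(1/2)z−1)(−2z^4+2z^3+44z^2−32z−192) + (17z^3+15z^2−134z−192)
  −2z^4+2z^3+44z^2−32z−192 = (−(2/17)z+64/289)(17z^3+15z^2−134z−192) + ((7200/289)z^2−(7200/289)z−43200/289)
  17z^3+15z^2−134z−192 = ((4913/7200)z+289/225)((7200/289)z^2−(7200/289)z−43200/289) + (0)
Last nonzero remainder: (7200/289)z^2−(7200/289)z−43200/289. Dividing through by 7200/289 gives the monic gcd z^2−z−6.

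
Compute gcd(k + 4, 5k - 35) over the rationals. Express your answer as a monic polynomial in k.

1

Euclidean algorithm in ℚ[k]:
  k + 4 = (1/5)(5k - 35) + (11)
  5k - 35 = ((5/11)k - 35/11)(11) + (0)
The last nonzero remainder is the constant 11, so the polynomials are coprime and gcd = 1.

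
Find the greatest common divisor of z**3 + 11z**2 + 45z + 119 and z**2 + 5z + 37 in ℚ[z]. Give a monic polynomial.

1

Repeated division with remainder:
  z**3 + 11z**2 + 45z + 119 = (z + 6)(z**2 + 5z + 37) + (-22z - 103)
  z**2 + 5z + 37 = (-(1/22)z - 7/484)(-22z - 103) + (17187/484)
  -22z - 103 = (-(10648/17187)z - 49852/17187)(17187/484) + (0)
The last nonzero remainder is the constant 17187/484, so the polynomials are coprime and gcd = 1.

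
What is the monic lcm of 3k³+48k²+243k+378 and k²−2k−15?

k⁴+11k³+k²−279k−630

Apply the Euclidean algorithm:
  3k³+48k²+243k+378 = (3k+54)(k²−2k−15) + (396k+1188)
  k²−2k−15 = ((1/396)k−5/396)(396k+1188) + (0)
Last nonzero remainder: 396k+1188. Dividing through by 396 gives the monic gcd k+3.
Then lcm(f, g) = f·g / gcd(f, g); expanding and making the result monic gives the answer.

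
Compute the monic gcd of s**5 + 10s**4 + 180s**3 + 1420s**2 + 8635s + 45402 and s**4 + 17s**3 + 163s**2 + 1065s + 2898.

s**3 + 11s**2 + 97s + 483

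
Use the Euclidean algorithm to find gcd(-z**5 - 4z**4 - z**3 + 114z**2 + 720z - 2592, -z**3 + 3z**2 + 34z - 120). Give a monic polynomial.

Repeated division with remainder:
  -z**5 - 4z**4 - z**3 + 114z**2 + 720z - 2592 = (z**2 + 7z + 56)(-z**3 + 3z**2 + 34z - 120) + (-172z**2 - 344z + 4128)
  -z**3 + 3z**2 + 34z - 120 = ((1/172)z - 5/172)(-172z**2 - 344z + 4128) + (0)
Last nonzero remainder: -172z**2 - 344z + 4128. Dividing through by -172 gives the monic gcd z**2 + 2z - 24.

z**2 + 2z - 24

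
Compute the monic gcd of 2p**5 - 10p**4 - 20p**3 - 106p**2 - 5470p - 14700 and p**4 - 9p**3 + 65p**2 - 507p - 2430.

Apply the Euclidean algorithm:
  2p**5 - 10p**4 - 20p**3 - 106p**2 - 5470p - 14700 = (2p + 8)(p**4 - 9p**3 + 65p**2 - 507p - 2430) + (-78p**3 + 388p**2 + 3446p + 4740)
  p**4 - 9p**3 + 65p**2 - 507p - 2430 = (-(1/78)p + 157/3042)(-78p**3 + 388p**2 + 3446p + 4740) + ((135604/1521)p**2 - (949228/1521)p - 1356040/507)
  -78p**3 + 388p**2 + 3446p + 4740 = (-(59319/67802)p - 120159/67802)((135604/1521)p**2 - (949228/1521)p - 1356040/507) + (0)
Last nonzero remainder: (135604/1521)p**2 - (949228/1521)p - 1356040/507. Dividing through by 135604/1521 gives the monic gcd p**2 - 7p - 30.

p**2 - 7p - 30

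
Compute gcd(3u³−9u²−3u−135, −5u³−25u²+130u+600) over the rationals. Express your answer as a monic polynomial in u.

u−5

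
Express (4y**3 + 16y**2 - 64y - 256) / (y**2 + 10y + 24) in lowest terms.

(4y**2 - 64)/(y + 6)

By polynomial division,
  4y**3 + 16y**2 - 64y - 256 = (4y - 24)(y**2 + 10y + 24) + (80y + 320)
  y**2 + 10y + 24 = ((1/80)y + 3/40)(80y + 320) + (0)
Last nonzero remainder: 80y + 320. Dividing through by 80 gives the monic gcd y + 4.
Cancel y + 4 from numerator and denominator to get the reduced form.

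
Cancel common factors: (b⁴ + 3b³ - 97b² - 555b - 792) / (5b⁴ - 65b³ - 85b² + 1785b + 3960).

(b + 8)/(5b - 40)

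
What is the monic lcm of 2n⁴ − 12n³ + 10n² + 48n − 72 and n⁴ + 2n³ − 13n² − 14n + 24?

n⁶ − 3n⁵ − 17n⁴ + 63n³ + 16n² − 204n + 144

By polynomial division,
  2n⁴ − 12n³ + 10n² + 48n − 72 = (2)(n⁴ + 2n³ − 13n² − 14n + 24) + (−16n³ + 36n² + 76n − 120)
  n⁴ + 2n³ − 13n² − 14n + 24 = (−(1/16)n − 17/64)(−16n³ + 36n² + 76n − 120) + ((21/16)n² − (21/16)n − 63/8)
  −16n³ + 36n² + 76n − 120 = (−(256/21)n + 320/21)((21/16)n² − (21/16)n − 63/8) + (0)
Last nonzero remainder: (21/16)n² − (21/16)n − 63/8. Dividing through by 21/16 gives the monic gcd n² − n − 6.
Then lcm(f, g) = f·g / gcd(f, g); expanding and making the result monic gives the answer.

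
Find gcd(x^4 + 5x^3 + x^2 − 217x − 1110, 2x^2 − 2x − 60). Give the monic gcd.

Apply the Euclidean algorithm:
  x^4 + 5x^3 + x^2 − 217x − 1110 = ((1/2)x^2 + 3x + 37/2)(2x^2 − 2x − 60) + (0)
Last nonzero remainder: 2x^2 − 2x − 60. Dividing through by 2 gives the monic gcd x^2 − x − 30.

x^2 − x − 30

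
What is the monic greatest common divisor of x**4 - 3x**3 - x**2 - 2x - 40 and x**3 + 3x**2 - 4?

Euclidean algorithm in ℚ[x]:
  x**4 - 3x**3 - x**2 - 2x - 40 = (x - 6)(x**3 + 3x**2 - 4) + (17x**2 + 2x - 64)
  x**3 + 3x**2 - 4 = ((1/17)x + 49/289)(17x**2 + 2x - 64) + ((990/289)x + 1980/289)
  17x**2 + 2x - 64 = ((4913/990)x - 4624/495)((990/289)x + 1980/289) + (0)
Last nonzero remainder: (990/289)x + 1980/289. Dividing through by 990/289 gives the monic gcd x + 2.

x + 2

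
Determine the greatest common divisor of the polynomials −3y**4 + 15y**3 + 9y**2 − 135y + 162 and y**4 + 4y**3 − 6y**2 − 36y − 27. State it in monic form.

y**2 − 9

By polynomial division,
  −3y**4 + 15y**3 + 9y**2 − 135y + 162 = (−3)(y**4 + 4y**3 − 6y**2 − 36y − 27) + (27y**3 − 9y**2 − 243y + 81)
  y**4 + 4y**3 − 6y**2 − 36y − 27 = ((1/27)y + 13/81)(27y**3 − 9y**2 − 243y + 81) + ((40/9)y**2 − 40)
  27y**3 − 9y**2 − 243y + 81 = ((243/40)y − 81/40)((40/9)y**2 − 40) + (0)
Last nonzero remainder: (40/9)y**2 − 40. Dividing through by 40/9 gives the monic gcd y**2 − 9.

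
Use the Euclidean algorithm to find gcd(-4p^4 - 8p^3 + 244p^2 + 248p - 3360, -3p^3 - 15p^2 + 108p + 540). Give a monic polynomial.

p^2 - p - 30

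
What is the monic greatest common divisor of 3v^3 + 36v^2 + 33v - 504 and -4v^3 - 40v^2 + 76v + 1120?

Apply the Euclidean algorithm:
  3v^3 + 36v^2 + 33v - 504 = (-3/4)(-4v^3 - 40v^2 + 76v + 1120) + (6v^2 + 90v + 336)
  -4v^3 - 40v^2 + 76v + 1120 = (-(2/3)v + 10/3)(6v^2 + 90v + 336) + (0)
Last nonzero remainder: 6v^2 + 90v + 336. Dividing through by 6 gives the monic gcd v^2 + 15v + 56.

v^2 + 15v + 56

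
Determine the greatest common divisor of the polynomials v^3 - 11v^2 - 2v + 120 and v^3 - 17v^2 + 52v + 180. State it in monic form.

v - 10

By polynomial division,
  v^3 - 11v^2 - 2v + 120 = (v^3 - 17v^2 + 52v + 180) + (6v^2 - 54v - 60)
  v^3 - 17v^2 + 52v + 180 = ((1/6)v - 4/3)(6v^2 - 54v - 60) + (-10v + 100)
  6v^2 - 54v - 60 = (-(3/5)v - 3/5)(-10v + 100) + (0)
Last nonzero remainder: -10v + 100. Dividing through by -10 gives the monic gcd v - 10.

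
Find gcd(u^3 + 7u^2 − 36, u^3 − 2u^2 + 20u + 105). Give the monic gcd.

u + 3

By polynomial division,
  u^3 + 7u^2 − 36 = (u^3 − 2u^2 + 20u + 105) + (9u^2 − 20u − 141)
  u^3 − 2u^2 + 20u + 105 = ((1/9)u + 2/81)(9u^2 − 20u − 141) + ((2929/81)u + 2929/27)
  9u^2 − 20u − 141 = ((729/2929)u − 3807/2929)((2929/81)u + 2929/27) + (0)
Last nonzero remainder: (2929/81)u + 2929/27. Dividing through by 2929/81 gives the monic gcd u + 3.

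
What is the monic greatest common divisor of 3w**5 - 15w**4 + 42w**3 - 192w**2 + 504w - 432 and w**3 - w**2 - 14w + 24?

w**2 - 5w + 6

Euclidean algorithm in ℚ[w]:
  3w**5 - 15w**4 + 42w**3 - 192w**2 + 504w - 432 = (3w**2 - 12w + 72)(w**3 - w**2 - 14w + 24) + (-360w**2 + 1800w - 2160)
  w**3 - w**2 - 14w + 24 = (-(1/360)w - 1/90)(-360w**2 + 1800w - 2160) + (0)
Last nonzero remainder: -360w**2 + 1800w - 2160. Dividing through by -360 gives the monic gcd w**2 - 5w + 6.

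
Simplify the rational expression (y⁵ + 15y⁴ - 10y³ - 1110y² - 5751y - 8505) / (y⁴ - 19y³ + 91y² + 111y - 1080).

(y³ + 21y² + 143y + 315)/(y² - 13y + 40)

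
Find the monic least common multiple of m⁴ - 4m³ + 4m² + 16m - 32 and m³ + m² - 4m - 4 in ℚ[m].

By polynomial division,
  m⁴ - 4m³ + 4m² + 16m - 32 = (m - 5)(m³ + m² - 4m - 4) + (13m² - 52)
  m³ + m² - 4m - 4 = ((1/13)m + 1/13)(13m² - 52) + (0)
Last nonzero remainder: 13m² - 52. Dividing through by 13 gives the monic gcd m² - 4.
Then lcm(f, g) = f·g / gcd(f, g); expanding and making the result monic gives the answer.

m⁵ - 3m⁴ + 20m² - 16m - 32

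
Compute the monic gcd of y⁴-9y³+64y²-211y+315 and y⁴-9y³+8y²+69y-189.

By polynomial division,
  y⁴-9y³+64y²-211y+315 = (y⁴-9y³+8y²+69y-189) + (56y²-280y+504)
  y⁴-9y³+8y²+69y-189 = ((1/56)y²-(1/14)y-3/8)(56y²-280y+504) + (0)
Last nonzero remainder: 56y²-280y+504. Dividing through by 56 gives the monic gcd y²-5y+9.

y²-5y+9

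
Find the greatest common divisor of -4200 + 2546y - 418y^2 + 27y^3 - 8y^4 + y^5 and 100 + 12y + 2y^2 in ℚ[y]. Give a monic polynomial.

Apply the Euclidean algorithm:
  y^5 - 8y^4 + 27y^3 - 418y^2 + 2546y - 4200 = ((1/2)y^3 - 7y^2 + (61/2)y - 42)(2y^2 + 12y + 100) + (0)
Last nonzero remainder: 2y^2 + 12y + 100. Dividing through by 2 gives the monic gcd y^2 + 6y + 50.

50 + 6y + y^2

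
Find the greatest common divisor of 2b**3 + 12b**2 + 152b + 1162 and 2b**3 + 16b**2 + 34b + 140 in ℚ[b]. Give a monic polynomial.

b + 7

Repeated division with remainder:
  2b**3 + 12b**2 + 152b + 1162 = (2b**3 + 16b**2 + 34b + 140) + (-4b**2 + 118b + 1022)
  2b**3 + 16b**2 + 34b + 140 = (-(1/2)b - 75/4)(-4b**2 + 118b + 1022) + ((5515/2)b + 38605/2)
  -4b**2 + 118b + 1022 = (-(8/5515)b + 292/5515)((5515/2)b + 38605/2) + (0)
Last nonzero remainder: (5515/2)b + 38605/2. Dividing through by 5515/2 gives the monic gcd b + 7.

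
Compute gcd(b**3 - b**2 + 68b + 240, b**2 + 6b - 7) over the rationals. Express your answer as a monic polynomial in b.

By polynomial division,
  b**3 - b**2 + 68b + 240 = (b - 7)(b**2 + 6b - 7) + (117b + 191)
  b**2 + 6b - 7 = ((1/117)b + 511/13689)(117b + 191) + (-193424/13689)
  117b + 191 = (-(1601613/193424)b - 2614599/193424)(-193424/13689) + (0)
The last nonzero remainder is the constant -193424/13689, so the polynomials are coprime and gcd = 1.

1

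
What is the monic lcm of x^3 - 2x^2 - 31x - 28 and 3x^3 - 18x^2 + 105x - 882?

x^5 - x^4 + 9x^3 - 143x^2 - 1330x - 1176

By polynomial division,
  x^3 - 2x^2 - 31x - 28 = (1/3)(3x^3 - 18x^2 + 105x - 882) + (4x^2 - 66x + 266)
  3x^3 - 18x^2 + 105x - 882 = ((3/4)x + 63/8)(4x^2 - 66x + 266) + ((1701/4)x - 11907/4)
  4x^2 - 66x + 266 = ((16/1701)x - 152/1701)((1701/4)x - 11907/4) + (0)
Last nonzero remainder: (1701/4)x - 11907/4. Dividing through by 1701/4 gives the monic gcd x - 7.
Then lcm(f, g) = f·g / gcd(f, g); expanding and making the result monic gives the answer.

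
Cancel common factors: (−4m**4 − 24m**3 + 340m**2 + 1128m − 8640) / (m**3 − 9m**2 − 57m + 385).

Apply the Euclidean algorithm:
  −4m**4 − 24m**3 + 340m**2 + 1128m − 8640 = (−4m − 60)(m**3 − 9m**2 − 57m + 385) + (−428m**2 − 752m + 14460)
  m**3 − 9m**2 − 57m + 385 = (−(1/428)m + 1151/45796)(−428m**2 − 752m + 14460) + (−(49400/11449)m + 247000/11449)
  −428m**2 − 752m + 14460 = ((1225043/12350)m + 8277627/12350)(−(49400/11449)m + 247000/11449) + (0)
Last nonzero remainder: −(49400/11449)m + 247000/11449. Dividing through by −49400/11449 gives the monic gcd m − 5.
Cancel m − 5 from numerator and denominator to get the reduced form.

(−4m**3 − 44m**2 + 120m + 1728)/(m**2 − 4m − 77)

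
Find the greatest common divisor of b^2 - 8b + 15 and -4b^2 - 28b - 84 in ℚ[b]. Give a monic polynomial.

By polynomial division,
  b^2 - 8b + 15 = (-1/4)(-4b^2 - 28b - 84) + (-15b - 6)
  -4b^2 - 28b - 84 = ((4/15)b + 44/25)(-15b - 6) + (-1836/25)
  -15b - 6 = ((125/612)b + 25/306)(-1836/25) + (0)
The last nonzero remainder is the constant -1836/25, so the polynomials are coprime and gcd = 1.

1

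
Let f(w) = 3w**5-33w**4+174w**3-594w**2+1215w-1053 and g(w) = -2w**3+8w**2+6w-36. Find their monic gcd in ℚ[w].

w**2-6w+9

Repeated division with remainder:
  3w**5-33w**4+174w**3-594w**2+1215w-1053 = (-(3/2)w**2+(21/2)w-99/2)(-2w**3+8w**2+6w-36) + (-315w**2+1890w-2835)
  -2w**3+8w**2+6w-36 = ((2/315)w+4/315)(-315w**2+1890w-2835) + (0)
Last nonzero remainder: -315w**2+1890w-2835. Dividing through by -315 gives the monic gcd w**2-6w+9.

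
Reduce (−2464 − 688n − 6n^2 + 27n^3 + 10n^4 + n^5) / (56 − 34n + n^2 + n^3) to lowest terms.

Apply the Euclidean algorithm:
  n^5 + 10n^4 + 27n^3 − 6n^2 − 688n − 2464 = (n^2 + 9n + 52)(n^3 + n^2 − 34n + 56) + (192n^2 + 576n − 5376)
  n^3 + n^2 − 34n + 56 = ((1/192)n − 1/96)(192n^2 + 576n − 5376) + (0)
Last nonzero remainder: 192n^2 + 576n − 5376. Dividing through by 192 gives the monic gcd n^2 + 3n − 28.
Cancel n^2 + 3n − 28 from numerator and denominator to get the reduced form.

(88 + 34n + 7n^2 + n^3)/(−2 + n)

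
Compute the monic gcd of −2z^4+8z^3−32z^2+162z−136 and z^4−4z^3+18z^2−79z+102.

z^2+z+17

Apply the Euclidean algorithm:
  −2z^4+8z^3−32z^2+162z−136 = (−2)(z^4−4z^3+18z^2−79z+102) + (4z^2+4z+68)
  z^4−4z^3+18z^2−79z+102 = ((1/4)z^2−(5/4)z+3/2)(4z^2+4z+68) + (0)
Last nonzero remainder: 4z^2+4z+68. Dividing through by 4 gives the monic gcd z^2+z+17.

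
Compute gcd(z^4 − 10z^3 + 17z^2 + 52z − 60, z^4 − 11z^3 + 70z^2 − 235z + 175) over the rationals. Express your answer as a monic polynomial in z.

z^2 − 6z + 5

Apply the Euclidean algorithm:
  z^4 − 10z^3 + 17z^2 + 52z − 60 = (z^4 − 11z^3 + 70z^2 − 235z + 175) + (z^3 − 53z^2 + 287z − 235)
  z^4 − 11z^3 + 70z^2 − 235z + 175 = (z + 42)(z^3 − 53z^2 + 287z − 235) + (2009z^2 − 12054z + 10045)
  z^3 − 53z^2 + 287z − 235 = ((1/2009)z − 47/2009)(2009z^2 − 12054z + 10045) + (0)
Last nonzero remainder: 2009z^2 − 12054z + 10045. Dividing through by 2009 gives the monic gcd z^2 − 6z + 5.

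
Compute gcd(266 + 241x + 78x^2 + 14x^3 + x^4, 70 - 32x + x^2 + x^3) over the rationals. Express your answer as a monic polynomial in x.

By polynomial division,
  x^4 + 14x^3 + 78x^2 + 241x + 266 = (x + 13)(x^3 + x^2 - 32x + 70) + (97x^2 + 587x - 644)
  x^3 + x^2 - 32x + 70 = ((1/97)x - 490/9409)(97x^2 + 587x - 644) + ((49010/9409)x + 343070/9409)
  97x^2 + 587x - 644 = ((912673/49010)x - 432814/24505)((49010/9409)x + 343070/9409) + (0)
Last nonzero remainder: (49010/9409)x + 343070/9409. Dividing through by 49010/9409 gives the monic gcd x + 7.

7 + x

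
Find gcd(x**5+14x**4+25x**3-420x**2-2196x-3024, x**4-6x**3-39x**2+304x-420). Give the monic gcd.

Apply the Euclidean algorithm:
  x**5+14x**4+25x**3-420x**2-2196x-3024 = (x+20)(x**4-6x**3-39x**2+304x-420) + (184x**3+56x**2-7856x+5376)
  x**4-6x**3-39x**2+304x-420 = ((1/184)x-145/4232)(184x**3+56x**2-7856x+5376) + ((2970/529)x**2+(2970/529)x-124740/529)
  184x**3+56x**2-7856x+5376 = ((48668/1485)x-33856/1485)((2970/529)x**2+(2970/529)x-124740/529) + (0)
Last nonzero remainder: (2970/529)x**2+(2970/529)x-124740/529. Dividing through by 2970/529 gives the monic gcd x**2+x-42.

x**2+x-42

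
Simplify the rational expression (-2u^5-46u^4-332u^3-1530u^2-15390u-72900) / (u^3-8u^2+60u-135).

Apply the Euclidean algorithm:
  -2u^5-46u^4-332u^3-1530u^2-15390u-72900 = (-2u^2-62u-708)(u^3-8u^2+60u-135) + (-3744u^2+18720u-168480)
  u^3-8u^2+60u-135 = (-(1/3744)u+1/1248)(-3744u^2+18720u-168480) + (0)
Last nonzero remainder: -3744u^2+18720u-168480. Dividing through by -3744 gives the monic gcd u^2-5u+45.
Cancel u^2-5u+45 from numerator and denominator to get the reduced form.

(-2u^3-56u^2-522u-1620)/(u-3)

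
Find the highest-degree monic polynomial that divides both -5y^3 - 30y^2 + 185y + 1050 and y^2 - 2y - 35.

Apply the Euclidean algorithm:
  -5y^3 - 30y^2 + 185y + 1050 = (-5y - 40)(y^2 - 2y - 35) + (-70y - 350)
  y^2 - 2y - 35 = (-(1/70)y + 1/10)(-70y - 350) + (0)
Last nonzero remainder: -70y - 350. Dividing through by -70 gives the monic gcd y + 5.

y + 5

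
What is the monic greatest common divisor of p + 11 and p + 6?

Repeated division with remainder:
  p + 11 = (p + 6) + (5)
  p + 6 = ((1/5)p + 6/5)(5) + (0)
The last nonzero remainder is the constant 5, so the polynomials are coprime and gcd = 1.

1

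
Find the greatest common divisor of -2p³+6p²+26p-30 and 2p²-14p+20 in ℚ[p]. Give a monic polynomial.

p-5

By polynomial division,
  -2p³+6p²+26p-30 = (-p-4)(2p²-14p+20) + (-10p+50)
  2p²-14p+20 = (-(1/5)p+2/5)(-10p+50) + (0)
Last nonzero remainder: -10p+50. Dividing through by -10 gives the monic gcd p-5.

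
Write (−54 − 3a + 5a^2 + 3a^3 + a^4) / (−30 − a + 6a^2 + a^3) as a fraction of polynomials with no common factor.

(9 + 2a + a^2)/(5 + a)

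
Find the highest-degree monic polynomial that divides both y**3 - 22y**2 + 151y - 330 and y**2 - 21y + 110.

y - 11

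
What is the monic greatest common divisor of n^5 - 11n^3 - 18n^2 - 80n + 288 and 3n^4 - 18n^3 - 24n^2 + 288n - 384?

Repeated division with remainder:
  n^5 - 11n^3 - 18n^2 - 80n + 288 = ((1/3)n + 2)(3n^4 - 18n^3 - 24n^2 + 288n - 384) + (33n^3 - 66n^2 - 528n + 1056)
  3n^4 - 18n^3 - 24n^2 + 288n - 384 = ((1/11)n - 4/11)(33n^3 - 66n^2 - 528n + 1056) + (0)
Last nonzero remainder: 33n^3 - 66n^2 - 528n + 1056. Dividing through by 33 gives the monic gcd n^3 - 2n^2 - 16n + 32.

n^3 - 2n^2 - 16n + 32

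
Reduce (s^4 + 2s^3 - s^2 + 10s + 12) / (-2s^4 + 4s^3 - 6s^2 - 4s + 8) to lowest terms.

(-s - 3)/(2s - 2)

By polynomial division,
  s^4 + 2s^3 - s^2 + 10s + 12 = (-1/2)(-2s^4 + 4s^3 - 6s^2 - 4s + 8) + (4s^3 - 4s^2 + 8s + 16)
  -2s^4 + 4s^3 - 6s^2 - 4s + 8 = (-(1/2)s + 1/2)(4s^3 - 4s^2 + 8s + 16) + (0)
Last nonzero remainder: 4s^3 - 4s^2 + 8s + 16. Dividing through by 4 gives the monic gcd s^3 - s^2 + 2s + 4.
Cancel s^3 - s^2 + 2s + 4 from numerator and denominator to get the reduced form.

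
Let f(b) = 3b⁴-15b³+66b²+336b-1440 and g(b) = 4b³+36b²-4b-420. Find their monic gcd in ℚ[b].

b-3

Euclidean algorithm in ℚ[b]:
  3b⁴-15b³+66b²+336b-1440 = ((3/4)b-21/2)(4b³+36b²-4b-420) + (447b²+609b-5850)
  4b³+36b²-4b-420 = ((4/447)b+4552/66603)(447b²+609b-5850) + ((149340/22201)b-448020/22201)
  447b²+609b-5850 = ((3307949/49780)b+1443065/4978)((149340/22201)b-448020/22201) + (0)
Last nonzero remainder: (149340/22201)b-448020/22201. Dividing through by 149340/22201 gives the monic gcd b-3.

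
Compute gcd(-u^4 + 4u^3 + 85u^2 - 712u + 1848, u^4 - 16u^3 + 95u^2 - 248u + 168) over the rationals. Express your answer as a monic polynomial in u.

u^3 - 15u^2 + 80u - 168

Euclidean algorithm in ℚ[u]:
  -u^4 + 4u^3 + 85u^2 - 712u + 1848 = (-1)(u^4 - 16u^3 + 95u^2 - 248u + 168) + (-12u^3 + 180u^2 - 960u + 2016)
  u^4 - 16u^3 + 95u^2 - 248u + 168 = (-(1/12)u + 1/12)(-12u^3 + 180u^2 - 960u + 2016) + (0)
Last nonzero remainder: -12u^3 + 180u^2 - 960u + 2016. Dividing through by -12 gives the monic gcd u^3 - 15u^2 + 80u - 168.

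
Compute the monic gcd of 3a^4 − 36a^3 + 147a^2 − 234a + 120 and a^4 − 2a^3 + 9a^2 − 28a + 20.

a^2 − 3a + 2

Euclidean algorithm in ℚ[a]:
  3a^4 − 36a^3 + 147a^2 − 234a + 120 = (3)(a^4 − 2a^3 + 9a^2 − 28a + 20) + (−30a^3 + 120a^2 − 150a + 60)
  a^4 − 2a^3 + 9a^2 − 28a + 20 = (−(1/30)a − 1/15)(−30a^3 + 120a^2 − 150a + 60) + (12a^2 − 36a + 24)
  −30a^3 + 120a^2 − 150a + 60 = (−(5/2)a + 5/2)(12a^2 − 36a + 24) + (0)
Last nonzero remainder: 12a^2 − 36a + 24. Dividing through by 12 gives the monic gcd a^2 − 3a + 2.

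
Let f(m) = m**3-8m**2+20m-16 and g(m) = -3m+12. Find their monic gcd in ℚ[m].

m-4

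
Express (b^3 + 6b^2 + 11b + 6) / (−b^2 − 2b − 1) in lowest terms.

(−b^2 − 5b − 6)/(b + 1)

Euclidean algorithm in ℚ[b]:
  b^3 + 6b^2 + 11b + 6 = (−b − 4)(−b^2 − 2b − 1) + (2b + 2)
  −b^2 − 2b − 1 = (−(1/2)b − 1/2)(2b + 2) + (0)
Last nonzero remainder: 2b + 2. Dividing through by 2 gives the monic gcd b + 1.
Cancel b + 1 from numerator and denominator to get the reduced form.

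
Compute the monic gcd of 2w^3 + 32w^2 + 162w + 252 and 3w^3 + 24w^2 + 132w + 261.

w + 3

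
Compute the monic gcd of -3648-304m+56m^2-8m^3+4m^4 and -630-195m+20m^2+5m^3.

Euclidean algorithm in ℚ[m]:
  4m^4-8m^3+56m^2-304m-3648 = ((4/5)m-24/5)(5m^3+20m^2-195m-630) + (308m^2-736m-6672)
  5m^3+20m^2-195m-630 = ((5/308)m+615/5929)(308m^2-736m-6672) + (-(61335/5929)m+368010/5929)
  308m^2-736m-6672 = (-(1826132/61335)m-6593048/61335)(-(61335/5929)m+368010/5929) + (0)
Last nonzero remainder: -(61335/5929)m+368010/5929. Dividing through by -61335/5929 gives the monic gcd m-6.

-6+m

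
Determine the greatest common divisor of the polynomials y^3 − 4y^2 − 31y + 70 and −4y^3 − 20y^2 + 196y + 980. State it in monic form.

Apply the Euclidean algorithm:
  y^3 − 4y^2 − 31y + 70 = (−1/4)(−4y^3 − 20y^2 + 196y + 980) + (−9y^2 + 18y + 315)
  −4y^3 − 20y^2 + 196y + 980 = ((4/9)y + 28/9)(−9y^2 + 18y + 315) + (0)
Last nonzero remainder: −9y^2 + 18y + 315. Dividing through by −9 gives the monic gcd y^2 − 2y − 35.

y^2 − 2y − 35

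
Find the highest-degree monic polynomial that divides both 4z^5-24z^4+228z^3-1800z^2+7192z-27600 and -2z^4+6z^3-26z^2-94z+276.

Apply the Euclidean algorithm:
  4z^5-24z^4+228z^3-1800z^2+7192z-27600 = (-2z+6)(-2z^4+6z^3-26z^2-94z+276) + (140z^3-1832z^2+8308z-29256)
  -2z^4+6z^3-26z^2-94z+276 = (-(1/70)z-353/2450)(140z^3-1832z^2+8308z-29256) + (-(209808/1225)z^2+(839232/1225)z-4825584/1225)
  140z^3-1832z^2+8308z-29256 = (-(42875/52452)z+64925/8742)(-(209808/1225)z^2+(839232/1225)z-4825584/1225) + (0)
Last nonzero remainder: -(209808/1225)z^2+(839232/1225)z-4825584/1225. Dividing through by -209808/1225 gives the monic gcd z^2-4z+23.

z^2-4z+23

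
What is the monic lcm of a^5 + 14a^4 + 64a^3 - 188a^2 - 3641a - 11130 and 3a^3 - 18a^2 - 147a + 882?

a^6 + 7a^5 - 34a^4 - 636a^3 - 2325a^2 + 14357a + 77910

Repeated division with remainder:
  a^5 + 14a^4 + 64a^3 - 188a^2 - 3641a - 11130 = ((1/3)a^2 + (20/3)a + 233/3)(3a^3 - 18a^2 - 147a + 882) + (1896a^2 + 1896a - 79632)
  3a^3 - 18a^2 - 147a + 882 = ((1/632)a - 7/632)(1896a^2 + 1896a - 79632) + (0)
Last nonzero remainder: 1896a^2 + 1896a - 79632. Dividing through by 1896 gives the monic gcd a^2 + a - 42.
Then lcm(f, g) = f·g / gcd(f, g); expanding and making the result monic gives the answer.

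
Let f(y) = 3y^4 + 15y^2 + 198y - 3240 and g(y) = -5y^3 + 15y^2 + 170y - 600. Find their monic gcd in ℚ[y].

Repeated division with remainder:
  3y^4 + 15y^2 + 198y - 3240 = (-(3/5)y - 9/5)(-5y^3 + 15y^2 + 170y - 600) + (144y^2 + 144y - 4320)
  -5y^3 + 15y^2 + 170y - 600 = (-(5/144)y + 5/36)(144y^2 + 144y - 4320) + (0)
Last nonzero remainder: 144y^2 + 144y - 4320. Dividing through by 144 gives the monic gcd y^2 + y - 30.

y^2 + y - 30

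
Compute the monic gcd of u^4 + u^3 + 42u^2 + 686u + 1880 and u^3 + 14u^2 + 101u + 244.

u + 4

By polynomial division,
  u^4 + u^3 + 42u^2 + 686u + 1880 = (u - 13)(u^3 + 14u^2 + 101u + 244) + (123u^2 + 1755u + 5052)
  u^3 + 14u^2 + 101u + 244 = ((1/123)u - 11/5043)(123u^2 + 1755u + 5052) + ((107172/1681)u + 428688/1681)
  123u^2 + 1755u + 5052 = ((68921/35724)u + 707701/35724)((107172/1681)u + 428688/1681) + (0)
Last nonzero remainder: (107172/1681)u + 428688/1681. Dividing through by 107172/1681 gives the monic gcd u + 4.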